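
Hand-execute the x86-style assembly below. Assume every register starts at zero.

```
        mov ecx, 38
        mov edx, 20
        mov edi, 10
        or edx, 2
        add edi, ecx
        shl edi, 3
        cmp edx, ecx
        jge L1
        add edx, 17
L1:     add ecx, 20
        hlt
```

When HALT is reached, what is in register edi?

after mov ecx, 38: ecx=38
after mov edx, 20: edx=20
after mov edi, 10: edi=10
after or edx, 2: edx=20|2=22
after add edi, ecx: edi=10+38=48
after shl edi, 3: edi=48<<3=384
cmp edx, ecx  (cmp 22,38)
jge L1: not taken
after add edx, 17: edx=22+17=39
after add ecx, 20: ecx=38+20=58
halt.

384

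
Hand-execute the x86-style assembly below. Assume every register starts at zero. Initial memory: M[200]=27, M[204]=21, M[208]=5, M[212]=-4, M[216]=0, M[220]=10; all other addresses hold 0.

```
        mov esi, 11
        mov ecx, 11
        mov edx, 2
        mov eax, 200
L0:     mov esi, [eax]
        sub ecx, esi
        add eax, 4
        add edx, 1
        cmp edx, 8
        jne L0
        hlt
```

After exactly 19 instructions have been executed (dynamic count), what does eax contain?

212

mov esi, 11 → esi=11
mov ecx, 11 → ecx=11
mov edx, 2 → edx=2
mov eax, 200 → eax=200
mov esi, [eax] → esi=M[200]=27
sub ecx, esi → ecx=11-27=-16
add eax, 4 → eax=200+4=204
add edx, 1 → edx=2+1=3
cmp edx, 8  (cmp 3,8)
jne L0: taken
mov esi, [eax] → esi=M[204]=21
sub ecx, esi → ecx=(-16)-21=-37
add eax, 4 → eax=204+4=208
add edx, 1 → edx=3+1=4
cmp edx, 8  (cmp 4,8)
jne L0: taken
mov esi, [eax] → esi=M[208]=5
sub ecx, esi → ecx=(-37)-5=-42
add eax, 4 → eax=208+4=212
After step 19: eax = 212.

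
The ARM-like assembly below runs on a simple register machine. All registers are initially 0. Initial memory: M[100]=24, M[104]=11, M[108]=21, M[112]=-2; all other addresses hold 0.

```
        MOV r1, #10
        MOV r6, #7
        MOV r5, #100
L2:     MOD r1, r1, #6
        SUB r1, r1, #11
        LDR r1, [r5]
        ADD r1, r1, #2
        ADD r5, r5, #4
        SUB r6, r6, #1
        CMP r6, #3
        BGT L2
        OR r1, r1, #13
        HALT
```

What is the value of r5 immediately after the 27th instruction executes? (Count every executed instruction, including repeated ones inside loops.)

after MOV r1, #10: r1=10
after MOV r6, #7: r6=7
after MOV r5, #100: r5=100
after MOD r1, r1, #6: r1=10%6=4
after SUB r1, r1, #11: r1=4-11=-7
after LDR r1, [r5]: r1=M[100]=24
after ADD r1, r1, #2: r1=24+2=26
after ADD r5, r5, #4: r5=100+4=104
after SUB r6, r6, #1: r6=7-1=6
CMP r6, #3  (cmp 6,3)
BGT L2: taken
after MOD r1, r1, #6: r1=26%6=2
after SUB r1, r1, #11: r1=2-11=-9
after LDR r1, [r5]: r1=M[104]=11
after ADD r1, r1, #2: r1=11+2=13
after ADD r5, r5, #4: r5=104+4=108
after SUB r6, r6, #1: r6=6-1=5
CMP r6, #3  (cmp 5,3)
BGT L2: taken
after MOD r1, r1, #6: r1=13%6=1
after SUB r1, r1, #11: r1=1-11=-10
after LDR r1, [r5]: r1=M[108]=21
after ADD r1, r1, #2: r1=21+2=23
after ADD r5, r5, #4: r5=108+4=112
after SUB r6, r6, #1: r6=5-1=4
CMP r6, #3  (cmp 4,3)
BGT L2: taken
After step 27: r5 = 112.

112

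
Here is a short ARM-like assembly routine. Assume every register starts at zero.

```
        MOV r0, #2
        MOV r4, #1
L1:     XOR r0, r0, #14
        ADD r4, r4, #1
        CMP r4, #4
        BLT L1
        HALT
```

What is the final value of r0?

after MOV r0, #2: r0=2
after MOV r4, #1: r4=1
after XOR r0, r0, #14: r0=2^14=12
after ADD r4, r4, #1: r4=1+1=2
CMP r4, #4  (cmp 2,4)
BLT L1: taken
after XOR r0, r0, #14: r0=12^14=2
after ADD r4, r4, #1: r4=2+1=3
CMP r4, #4  (cmp 3,4)
BLT L1: taken
after XOR r0, r0, #14: r0=2^14=12
after ADD r4, r4, #1: r4=3+1=4
CMP r4, #4  (cmp 4,4)
BLT L1: not taken
halt.

12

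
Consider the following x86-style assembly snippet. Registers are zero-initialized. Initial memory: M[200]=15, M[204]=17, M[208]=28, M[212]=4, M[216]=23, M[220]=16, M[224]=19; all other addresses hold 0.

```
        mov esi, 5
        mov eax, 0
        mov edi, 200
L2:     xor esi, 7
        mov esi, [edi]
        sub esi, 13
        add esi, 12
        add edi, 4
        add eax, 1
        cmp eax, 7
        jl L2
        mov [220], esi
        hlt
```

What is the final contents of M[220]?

18

esi=5
eax=0
edi=200
esi=5^7=2
esi=M[200]=15
esi=15-13=2
esi=2+12=14
edi=200+4=204
eax=0+1=1
cmp eax, 7  (cmp 1,7)
jl L2: taken
esi=14^7=9
esi=M[204]=17
esi=17-13=4
esi=4+12=16
edi=204+4=208
eax=1+1=2
cmp eax, 7  (cmp 2,7)
jl L2: taken
esi=16^7=23
esi=M[208]=28
esi=28-13=15
esi=15+12=27
edi=208+4=212
eax=2+1=3
cmp eax, 7  (cmp 3,7)
jl L2: taken
esi=27^7=28
esi=M[212]=4
esi=4-13=-9
esi=(-9)+12=3
edi=212+4=216
eax=3+1=4
cmp eax, 7  (cmp 4,7)
jl L2: taken
esi=3^7=4
esi=M[216]=23
esi=23-13=10
esi=10+12=22
edi=216+4=220
eax=4+1=5
cmp eax, 7  (cmp 5,7)
jl L2: taken
esi=22^7=17
esi=M[220]=16
esi=16-13=3
esi=3+12=15
edi=220+4=224
eax=5+1=6
cmp eax, 7  (cmp 6,7)
jl L2: taken
esi=15^7=8
esi=M[224]=19
esi=19-13=6
esi=6+12=18
edi=224+4=228
eax=6+1=7
cmp eax, 7  (cmp 7,7)
jl L2: not taken
mov [220], esi → M[220]=18
halt.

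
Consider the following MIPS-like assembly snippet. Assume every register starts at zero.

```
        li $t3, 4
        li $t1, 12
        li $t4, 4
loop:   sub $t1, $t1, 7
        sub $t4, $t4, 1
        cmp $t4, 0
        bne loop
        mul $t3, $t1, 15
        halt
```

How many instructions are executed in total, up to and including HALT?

21

li $t3, 4 → $t3=4
li $t1, 12 → $t1=12
li $t4, 4 → $t4=4
sub $t1, $t1, 7 → $t1=12-7=5
sub $t4, $t4, 1 → $t4=4-1=3
cmp $t4, 0  (cmp 3,0)
bne loop: taken
sub $t1, $t1, 7 → $t1=5-7=-2
sub $t4, $t4, 1 → $t4=3-1=2
cmp $t4, 0  (cmp 2,0)
bne loop: taken
sub $t1, $t1, 7 → $t1=(-2)-7=-9
sub $t4, $t4, 1 → $t4=2-1=1
cmp $t4, 0  (cmp 1,0)
bne loop: taken
sub $t1, $t1, 7 → $t1=(-9)-7=-16
sub $t4, $t4, 1 → $t4=1-1=0
cmp $t4, 0  (cmp 0,0)
bne loop: not taken
mul $t3, $t1, 15 → $t3=(-16)*15=-240
halt.
Total executed instructions: 21.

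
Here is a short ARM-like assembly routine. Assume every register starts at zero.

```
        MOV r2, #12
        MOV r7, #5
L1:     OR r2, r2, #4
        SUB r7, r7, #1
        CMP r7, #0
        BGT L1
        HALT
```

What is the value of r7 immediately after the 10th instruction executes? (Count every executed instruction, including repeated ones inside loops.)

r2=12
r7=5
r2=12|4=12
r7=5-1=4
CMP r7, #0  (cmp 4,0)
BGT L1: taken
r2=12|4=12
r7=4-1=3
CMP r7, #0  (cmp 3,0)
BGT L1: taken
After step 10: r7 = 3.

3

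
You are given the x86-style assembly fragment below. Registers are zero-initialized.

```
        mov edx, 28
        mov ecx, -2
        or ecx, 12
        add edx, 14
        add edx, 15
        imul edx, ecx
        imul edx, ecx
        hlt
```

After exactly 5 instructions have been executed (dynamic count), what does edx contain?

57

edx=28
ecx=-2
ecx=(-2)|12=-2
edx=28+14=42
edx=42+15=57
After step 5: edx = 57.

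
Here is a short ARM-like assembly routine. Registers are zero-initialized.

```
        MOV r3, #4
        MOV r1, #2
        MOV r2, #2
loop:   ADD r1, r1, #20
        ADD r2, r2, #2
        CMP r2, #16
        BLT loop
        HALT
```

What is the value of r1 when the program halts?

MOV r3, #4 → r3=4
MOV r1, #2 → r1=2
MOV r2, #2 → r2=2
ADD r1, r1, #20 → r1=2+20=22
ADD r2, r2, #2 → r2=2+2=4
CMP r2, #16  (cmp 4,16)
BLT loop: taken
ADD r1, r1, #20 → r1=22+20=42
ADD r2, r2, #2 → r2=4+2=6
CMP r2, #16  (cmp 6,16)
BLT loop: taken
ADD r1, r1, #20 → r1=42+20=62
ADD r2, r2, #2 → r2=6+2=8
CMP r2, #16  (cmp 8,16)
BLT loop: taken
ADD r1, r1, #20 → r1=62+20=82
ADD r2, r2, #2 → r2=8+2=10
CMP r2, #16  (cmp 10,16)
BLT loop: taken
ADD r1, r1, #20 → r1=82+20=102
ADD r2, r2, #2 → r2=10+2=12
CMP r2, #16  (cmp 12,16)
BLT loop: taken
ADD r1, r1, #20 → r1=102+20=122
ADD r2, r2, #2 → r2=12+2=14
CMP r2, #16  (cmp 14,16)
BLT loop: taken
ADD r1, r1, #20 → r1=122+20=142
ADD r2, r2, #2 → r2=14+2=16
CMP r2, #16  (cmp 16,16)
BLT loop: not taken
halt.

142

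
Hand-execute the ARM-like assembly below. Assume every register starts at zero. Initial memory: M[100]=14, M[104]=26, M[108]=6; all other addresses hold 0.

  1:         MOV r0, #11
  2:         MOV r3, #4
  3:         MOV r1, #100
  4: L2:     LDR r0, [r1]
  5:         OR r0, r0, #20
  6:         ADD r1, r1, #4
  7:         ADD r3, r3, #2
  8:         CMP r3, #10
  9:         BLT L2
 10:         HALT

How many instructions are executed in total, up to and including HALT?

22

r0=11
r3=4
r1=100
r0=M[100]=14
r0=14|20=30
r1=100+4=104
r3=4+2=6
CMP r3, #10  (cmp 6,10)
BLT L2: taken
r0=M[104]=26
r0=26|20=30
r1=104+4=108
r3=6+2=8
CMP r3, #10  (cmp 8,10)
BLT L2: taken
r0=M[108]=6
r0=6|20=22
r1=108+4=112
r3=8+2=10
CMP r3, #10  (cmp 10,10)
BLT L2: not taken
halt.
Total executed instructions: 22.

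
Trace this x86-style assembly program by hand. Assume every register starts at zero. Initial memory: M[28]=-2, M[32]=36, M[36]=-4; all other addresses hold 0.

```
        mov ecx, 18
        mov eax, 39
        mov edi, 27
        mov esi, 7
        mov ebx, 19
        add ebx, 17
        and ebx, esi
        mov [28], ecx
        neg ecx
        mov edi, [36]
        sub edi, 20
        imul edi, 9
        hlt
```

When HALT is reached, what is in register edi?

-216

mov ecx, 18 → ecx=18
mov eax, 39 → eax=39
mov edi, 27 → edi=27
mov esi, 7 → esi=7
mov ebx, 19 → ebx=19
add ebx, 17 → ebx=19+17=36
and ebx, esi → ebx=36&7=4
mov [28], ecx → M[28]=18
neg ecx → ecx=-(18)=-18
mov edi, [36] → edi=M[36]=-4
sub edi, 20 → edi=(-4)-20=-24
imul edi, 9 → edi=(-24)*9=-216
halt.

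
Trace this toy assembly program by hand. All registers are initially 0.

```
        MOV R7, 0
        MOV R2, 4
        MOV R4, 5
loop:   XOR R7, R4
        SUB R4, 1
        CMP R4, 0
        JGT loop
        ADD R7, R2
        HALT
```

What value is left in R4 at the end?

after MOV R7, 0: R7=0
after MOV R2, 4: R2=4
after MOV R4, 5: R4=5
after XOR R7, R4: R7=0^5=5
after SUB R4, 1: R4=5-1=4
CMP R4, 0  (cmp 4,0)
JGT loop: taken
after XOR R7, R4: R7=5^4=1
after SUB R4, 1: R4=4-1=3
CMP R4, 0  (cmp 3,0)
JGT loop: taken
after XOR R7, R4: R7=1^3=2
after SUB R4, 1: R4=3-1=2
CMP R4, 0  (cmp 2,0)
JGT loop: taken
after XOR R7, R4: R7=2^2=0
after SUB R4, 1: R4=2-1=1
CMP R4, 0  (cmp 1,0)
JGT loop: taken
after XOR R7, R4: R7=0^1=1
after SUB R4, 1: R4=1-1=0
CMP R4, 0  (cmp 0,0)
JGT loop: not taken
after ADD R7, R2: R7=1+4=5
halt.

0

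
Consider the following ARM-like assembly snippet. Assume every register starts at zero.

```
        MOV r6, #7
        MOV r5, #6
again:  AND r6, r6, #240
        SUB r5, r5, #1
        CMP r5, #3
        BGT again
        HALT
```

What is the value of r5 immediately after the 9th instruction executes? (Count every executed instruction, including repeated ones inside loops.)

r6=7
r5=6
r6=7&240=0
r5=6-1=5
CMP r5, #3  (cmp 5,3)
BGT again: taken
r6=0&240=0
r5=5-1=4
CMP r5, #3  (cmp 4,3)
After step 9: r5 = 4.

4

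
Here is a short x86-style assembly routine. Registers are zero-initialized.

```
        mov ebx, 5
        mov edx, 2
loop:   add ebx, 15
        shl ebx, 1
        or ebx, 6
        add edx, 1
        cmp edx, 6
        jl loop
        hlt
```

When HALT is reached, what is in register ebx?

606

mov ebx, 5 → ebx=5
mov edx, 2 → edx=2
add ebx, 15 → ebx=5+15=20
shl ebx, 1 → ebx=20<<1=40
or ebx, 6 → ebx=40|6=46
add edx, 1 → edx=2+1=3
cmp edx, 6  (cmp 3,6)
jl loop: taken
add ebx, 15 → ebx=46+15=61
shl ebx, 1 → ebx=61<<1=122
or ebx, 6 → ebx=122|6=126
add edx, 1 → edx=3+1=4
cmp edx, 6  (cmp 4,6)
jl loop: taken
add ebx, 15 → ebx=126+15=141
shl ebx, 1 → ebx=141<<1=282
or ebx, 6 → ebx=282|6=286
add edx, 1 → edx=4+1=5
cmp edx, 6  (cmp 5,6)
jl loop: taken
add ebx, 15 → ebx=286+15=301
shl ebx, 1 → ebx=301<<1=602
or ebx, 6 → ebx=602|6=606
add edx, 1 → edx=5+1=6
cmp edx, 6  (cmp 6,6)
jl loop: not taken
halt.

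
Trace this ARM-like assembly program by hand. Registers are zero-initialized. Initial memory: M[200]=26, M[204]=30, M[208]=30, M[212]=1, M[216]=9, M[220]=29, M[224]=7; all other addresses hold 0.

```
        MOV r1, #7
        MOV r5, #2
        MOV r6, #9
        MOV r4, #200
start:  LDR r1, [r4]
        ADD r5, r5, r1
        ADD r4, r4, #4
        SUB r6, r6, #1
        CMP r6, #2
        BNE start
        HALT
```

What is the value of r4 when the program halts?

228

after MOV r1, #7: r1=7
after MOV r5, #2: r5=2
after MOV r6, #9: r6=9
after MOV r4, #200: r4=200
after LDR r1, [r4]: r1=M[200]=26
after ADD r5, r5, r1: r5=2+26=28
after ADD r4, r4, #4: r4=200+4=204
after SUB r6, r6, #1: r6=9-1=8
CMP r6, #2  (cmp 8,2)
BNE start: taken
after LDR r1, [r4]: r1=M[204]=30
after ADD r5, r5, r1: r5=28+30=58
after ADD r4, r4, #4: r4=204+4=208
after SUB r6, r6, #1: r6=8-1=7
CMP r6, #2  (cmp 7,2)
BNE start: taken
after LDR r1, [r4]: r1=M[208]=30
after ADD r5, r5, r1: r5=58+30=88
after ADD r4, r4, #4: r4=208+4=212
after SUB r6, r6, #1: r6=7-1=6
CMP r6, #2  (cmp 6,2)
BNE start: taken
after LDR r1, [r4]: r1=M[212]=1
after ADD r5, r5, r1: r5=88+1=89
after ADD r4, r4, #4: r4=212+4=216
after SUB r6, r6, #1: r6=6-1=5
CMP r6, #2  (cmp 5,2)
BNE start: taken
after LDR r1, [r4]: r1=M[216]=9
after ADD r5, r5, r1: r5=89+9=98
after ADD r4, r4, #4: r4=216+4=220
after SUB r6, r6, #1: r6=5-1=4
CMP r6, #2  (cmp 4,2)
BNE start: taken
after LDR r1, [r4]: r1=M[220]=29
after ADD r5, r5, r1: r5=98+29=127
after ADD r4, r4, #4: r4=220+4=224
after SUB r6, r6, #1: r6=4-1=3
CMP r6, #2  (cmp 3,2)
BNE start: taken
after LDR r1, [r4]: r1=M[224]=7
after ADD r5, r5, r1: r5=127+7=134
after ADD r4, r4, #4: r4=224+4=228
after SUB r6, r6, #1: r6=3-1=2
CMP r6, #2  (cmp 2,2)
BNE start: not taken
halt.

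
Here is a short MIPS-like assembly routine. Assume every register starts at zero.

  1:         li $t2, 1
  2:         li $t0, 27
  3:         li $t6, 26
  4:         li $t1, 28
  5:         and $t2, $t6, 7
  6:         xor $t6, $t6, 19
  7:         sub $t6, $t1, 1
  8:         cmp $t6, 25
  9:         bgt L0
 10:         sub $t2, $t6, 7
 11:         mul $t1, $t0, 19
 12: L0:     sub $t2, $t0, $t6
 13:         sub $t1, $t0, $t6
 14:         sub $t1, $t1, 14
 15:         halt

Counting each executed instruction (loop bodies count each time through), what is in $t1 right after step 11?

$t2=1
$t0=27
$t6=26
$t1=28
$t2=26&7=2
$t6=26^19=9
$t6=28-1=27
cmp $t6, 25  (cmp 27,25)
bgt L0: taken
$t2=27-27=0
$t1=27-27=0
After step 11: $t1 = 0.

0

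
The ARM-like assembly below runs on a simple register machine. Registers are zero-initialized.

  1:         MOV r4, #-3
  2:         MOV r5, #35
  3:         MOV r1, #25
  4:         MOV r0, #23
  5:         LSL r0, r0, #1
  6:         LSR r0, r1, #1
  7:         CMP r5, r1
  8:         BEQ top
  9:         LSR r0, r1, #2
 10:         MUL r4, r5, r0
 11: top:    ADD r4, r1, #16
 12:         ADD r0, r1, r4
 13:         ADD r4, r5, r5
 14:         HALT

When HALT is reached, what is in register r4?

70

MOV r4, #-3 → r4=-3
MOV r5, #35 → r5=35
MOV r1, #25 → r1=25
MOV r0, #23 → r0=23
LSL r0, r0, #1 → r0=23<<1=46
LSR r0, r1, #1 → r0=25>>1=12
CMP r5, r1  (cmp 35,25)
BEQ top: not taken
LSR r0, r1, #2 → r0=25>>2=6
MUL r4, r5, r0 → r4=35*6=210
ADD r4, r1, #16 → r4=25+16=41
ADD r0, r1, r4 → r0=25+41=66
ADD r4, r5, r5 → r4=35+35=70
halt.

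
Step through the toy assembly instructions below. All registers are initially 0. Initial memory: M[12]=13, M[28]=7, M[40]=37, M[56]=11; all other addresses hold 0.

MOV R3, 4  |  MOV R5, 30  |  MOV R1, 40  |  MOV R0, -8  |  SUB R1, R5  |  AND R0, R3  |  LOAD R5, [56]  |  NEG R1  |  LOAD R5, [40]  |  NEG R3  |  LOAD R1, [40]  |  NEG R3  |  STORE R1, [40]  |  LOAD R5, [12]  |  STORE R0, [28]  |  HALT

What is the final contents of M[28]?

0

MOV R3, 4 → R3=4
MOV R5, 30 → R5=30
MOV R1, 40 → R1=40
MOV R0, -8 → R0=-8
SUB R1, R5 → R1=40-30=10
AND R0, R3 → R0=(-8)&4=0
LOAD R5, [56] → R5=M[56]=11
NEG R1 → R1=-(10)=-10
LOAD R5, [40] → R5=M[40]=37
NEG R3 → R3=-(4)=-4
LOAD R1, [40] → R1=M[40]=37
NEG R3 → R3=-(-4)=4
STORE R1, [40] → M[40]=37
LOAD R5, [12] → R5=M[12]=13
STORE R0, [28] → M[28]=0
halt.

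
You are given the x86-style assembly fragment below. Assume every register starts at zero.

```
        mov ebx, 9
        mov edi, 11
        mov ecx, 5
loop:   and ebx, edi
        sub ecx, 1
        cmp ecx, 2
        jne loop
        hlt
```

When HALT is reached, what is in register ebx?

9

ebx=9
edi=11
ecx=5
ebx=9&11=9
ecx=5-1=4
cmp ecx, 2  (cmp 4,2)
jne loop: taken
ebx=9&11=9
ecx=4-1=3
cmp ecx, 2  (cmp 3,2)
jne loop: taken
ebx=9&11=9
ecx=3-1=2
cmp ecx, 2  (cmp 2,2)
jne loop: not taken
halt.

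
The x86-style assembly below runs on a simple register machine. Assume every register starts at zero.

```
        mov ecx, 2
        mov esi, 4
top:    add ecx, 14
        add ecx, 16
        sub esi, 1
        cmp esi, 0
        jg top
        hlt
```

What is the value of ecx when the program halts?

ecx=2
esi=4
ecx=2+14=16
ecx=16+16=32
esi=4-1=3
cmp esi, 0  (cmp 3,0)
jg top: taken
ecx=32+14=46
ecx=46+16=62
esi=3-1=2
cmp esi, 0  (cmp 2,0)
jg top: taken
ecx=62+14=76
ecx=76+16=92
esi=2-1=1
cmp esi, 0  (cmp 1,0)
jg top: taken
ecx=92+14=106
ecx=106+16=122
esi=1-1=0
cmp esi, 0  (cmp 0,0)
jg top: not taken
halt.

122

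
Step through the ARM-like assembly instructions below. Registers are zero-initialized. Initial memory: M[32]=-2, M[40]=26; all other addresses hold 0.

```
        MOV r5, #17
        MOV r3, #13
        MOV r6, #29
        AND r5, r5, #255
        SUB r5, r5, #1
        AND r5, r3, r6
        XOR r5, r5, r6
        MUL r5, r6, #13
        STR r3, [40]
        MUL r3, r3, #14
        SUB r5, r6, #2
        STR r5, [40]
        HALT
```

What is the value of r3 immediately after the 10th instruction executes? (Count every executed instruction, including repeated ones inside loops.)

182

MOV r5, #17 → r5=17
MOV r3, #13 → r3=13
MOV r6, #29 → r6=29
AND r5, r5, #255 → r5=17&255=17
SUB r5, r5, #1 → r5=17-1=16
AND r5, r3, r6 → r5=13&29=13
XOR r5, r5, r6 → r5=13^29=16
MUL r5, r6, #13 → r5=29*13=377
STR r3, [40] → M[40]=13
MUL r3, r3, #14 → r3=13*14=182
After step 10: r3 = 182.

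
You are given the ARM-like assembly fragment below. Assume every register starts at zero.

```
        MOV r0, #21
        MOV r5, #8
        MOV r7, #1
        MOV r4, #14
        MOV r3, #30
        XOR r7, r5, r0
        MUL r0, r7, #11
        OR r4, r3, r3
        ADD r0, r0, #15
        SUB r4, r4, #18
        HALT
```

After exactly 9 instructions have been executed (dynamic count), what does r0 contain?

after MOV r0, #21: r0=21
after MOV r5, #8: r5=8
after MOV r7, #1: r7=1
after MOV r4, #14: r4=14
after MOV r3, #30: r3=30
after XOR r7, r5, r0: r7=8^21=29
after MUL r0, r7, #11: r0=29*11=319
after OR r4, r3, r3: r4=30|30=30
after ADD r0, r0, #15: r0=319+15=334
After step 9: r0 = 334.

334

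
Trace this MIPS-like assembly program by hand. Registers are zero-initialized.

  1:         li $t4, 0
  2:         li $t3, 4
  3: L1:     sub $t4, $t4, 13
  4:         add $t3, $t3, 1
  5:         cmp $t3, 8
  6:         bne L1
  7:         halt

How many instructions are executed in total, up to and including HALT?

li $t4, 0 → $t4=0
li $t3, 4 → $t3=4
sub $t4, $t4, 13 → $t4=0-13=-13
add $t3, $t3, 1 → $t3=4+1=5
cmp $t3, 8  (cmp 5,8)
bne L1: taken
sub $t4, $t4, 13 → $t4=(-13)-13=-26
add $t3, $t3, 1 → $t3=5+1=6
cmp $t3, 8  (cmp 6,8)
bne L1: taken
sub $t4, $t4, 13 → $t4=(-26)-13=-39
add $t3, $t3, 1 → $t3=6+1=7
cmp $t3, 8  (cmp 7,8)
bne L1: taken
sub $t4, $t4, 13 → $t4=(-39)-13=-52
add $t3, $t3, 1 → $t3=7+1=8
cmp $t3, 8  (cmp 8,8)
bne L1: not taken
halt.
Total executed instructions: 19.

19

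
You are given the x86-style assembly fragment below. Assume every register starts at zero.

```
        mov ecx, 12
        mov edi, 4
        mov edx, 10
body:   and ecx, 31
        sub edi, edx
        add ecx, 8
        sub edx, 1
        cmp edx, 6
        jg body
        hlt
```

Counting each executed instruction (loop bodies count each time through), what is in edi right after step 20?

-23

after mov ecx, 12: ecx=12
after mov edi, 4: edi=4
after mov edx, 10: edx=10
after and ecx, 31: ecx=12&31=12
after sub edi, edx: edi=4-10=-6
after add ecx, 8: ecx=12+8=20
after sub edx, 1: edx=10-1=9
cmp edx, 6  (cmp 9,6)
jg body: taken
after and ecx, 31: ecx=20&31=20
after sub edi, edx: edi=(-6)-9=-15
after add ecx, 8: ecx=20+8=28
after sub edx, 1: edx=9-1=8
cmp edx, 6  (cmp 8,6)
jg body: taken
after and ecx, 31: ecx=28&31=28
after sub edi, edx: edi=(-15)-8=-23
after add ecx, 8: ecx=28+8=36
after sub edx, 1: edx=8-1=7
cmp edx, 6  (cmp 7,6)
After step 20: edi = -23.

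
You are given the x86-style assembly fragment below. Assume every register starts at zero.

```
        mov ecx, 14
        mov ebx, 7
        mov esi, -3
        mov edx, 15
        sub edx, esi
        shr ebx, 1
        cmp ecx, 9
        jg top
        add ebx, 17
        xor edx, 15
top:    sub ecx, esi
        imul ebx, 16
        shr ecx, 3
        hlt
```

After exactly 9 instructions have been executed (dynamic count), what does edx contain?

18

after mov ecx, 14: ecx=14
after mov ebx, 7: ebx=7
after mov esi, -3: esi=-3
after mov edx, 15: edx=15
after sub edx, esi: edx=15-(-3)=18
after shr ebx, 1: ebx=7>>1=3
cmp ecx, 9  (cmp 14,9)
jg top: taken
after sub ecx, esi: ecx=14-(-3)=17
After step 9: edx = 18.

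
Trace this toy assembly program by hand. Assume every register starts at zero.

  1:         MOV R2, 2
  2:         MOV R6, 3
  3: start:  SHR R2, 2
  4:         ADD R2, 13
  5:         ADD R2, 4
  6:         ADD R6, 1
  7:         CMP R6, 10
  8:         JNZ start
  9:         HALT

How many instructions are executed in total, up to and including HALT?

after MOV R2, 2: R2=2
after MOV R6, 3: R6=3
after SHR R2, 2: R2=2>>2=0
after ADD R2, 13: R2=0+13=13
after ADD R2, 4: R2=13+4=17
after ADD R6, 1: R6=3+1=4
CMP R6, 10  (cmp 4,10)
JNZ start: taken
after SHR R2, 2: R2=17>>2=4
after ADD R2, 13: R2=4+13=17
after ADD R2, 4: R2=17+4=21
after ADD R6, 1: R6=4+1=5
CMP R6, 10  (cmp 5,10)
JNZ start: taken
after SHR R2, 2: R2=21>>2=5
after ADD R2, 13: R2=5+13=18
after ADD R2, 4: R2=18+4=22
after ADD R6, 1: R6=5+1=6
CMP R6, 10  (cmp 6,10)
JNZ start: taken
after SHR R2, 2: R2=22>>2=5
after ADD R2, 13: R2=5+13=18
after ADD R2, 4: R2=18+4=22
after ADD R6, 1: R6=6+1=7
CMP R6, 10  (cmp 7,10)
JNZ start: taken
after SHR R2, 2: R2=22>>2=5
after ADD R2, 13: R2=5+13=18
after ADD R2, 4: R2=18+4=22
after ADD R6, 1: R6=7+1=8
CMP R6, 10  (cmp 8,10)
JNZ start: taken
after SHR R2, 2: R2=22>>2=5
after ADD R2, 13: R2=5+13=18
after ADD R2, 4: R2=18+4=22
after ADD R6, 1: R6=8+1=9
CMP R6, 10  (cmp 9,10)
JNZ start: taken
after SHR R2, 2: R2=22>>2=5
after ADD R2, 13: R2=5+13=18
after ADD R2, 4: R2=18+4=22
after ADD R6, 1: R6=9+1=10
CMP R6, 10  (cmp 10,10)
JNZ start: not taken
halt.
Total executed instructions: 45.

45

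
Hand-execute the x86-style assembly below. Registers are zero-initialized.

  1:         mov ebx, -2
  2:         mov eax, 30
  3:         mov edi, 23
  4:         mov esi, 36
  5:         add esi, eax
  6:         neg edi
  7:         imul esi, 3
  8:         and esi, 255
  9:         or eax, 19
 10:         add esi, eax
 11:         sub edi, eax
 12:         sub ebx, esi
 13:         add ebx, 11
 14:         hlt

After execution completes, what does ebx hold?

-220

after mov ebx, -2: ebx=-2
after mov eax, 30: eax=30
after mov edi, 23: edi=23
after mov esi, 36: esi=36
after add esi, eax: esi=36+30=66
after neg edi: edi=-(23)=-23
after imul esi, 3: esi=66*3=198
after and esi, 255: esi=198&255=198
after or eax, 19: eax=30|19=31
after add esi, eax: esi=198+31=229
after sub edi, eax: edi=(-23)-31=-54
after sub ebx, esi: ebx=(-2)-229=-231
after add ebx, 11: ebx=(-231)+11=-220
halt.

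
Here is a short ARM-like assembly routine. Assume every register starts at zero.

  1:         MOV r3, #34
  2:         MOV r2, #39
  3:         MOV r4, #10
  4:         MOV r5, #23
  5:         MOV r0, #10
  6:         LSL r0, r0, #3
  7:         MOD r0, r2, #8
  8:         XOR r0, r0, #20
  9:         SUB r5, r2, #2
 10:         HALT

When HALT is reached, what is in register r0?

19

after MOV r3, #34: r3=34
after MOV r2, #39: r2=39
after MOV r4, #10: r4=10
after MOV r5, #23: r5=23
after MOV r0, #10: r0=10
after LSL r0, r0, #3: r0=10<<3=80
after MOD r0, r2, #8: r0=39%8=7
after XOR r0, r0, #20: r0=7^20=19
after SUB r5, r2, #2: r5=39-2=37
halt.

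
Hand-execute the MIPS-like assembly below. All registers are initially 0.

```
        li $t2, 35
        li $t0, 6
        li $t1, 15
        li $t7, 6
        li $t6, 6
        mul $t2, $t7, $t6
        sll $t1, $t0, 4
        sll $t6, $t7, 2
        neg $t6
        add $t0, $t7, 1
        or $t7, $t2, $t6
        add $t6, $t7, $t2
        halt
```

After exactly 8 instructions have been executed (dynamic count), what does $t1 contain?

li $t2, 35 → $t2=35
li $t0, 6 → $t0=6
li $t1, 15 → $t1=15
li $t7, 6 → $t7=6
li $t6, 6 → $t6=6
mul $t2, $t7, $t6 → $t2=6*6=36
sll $t1, $t0, 4 → $t1=6<<4=96
sll $t6, $t7, 2 → $t6=6<<2=24
After step 8: $t1 = 96.

96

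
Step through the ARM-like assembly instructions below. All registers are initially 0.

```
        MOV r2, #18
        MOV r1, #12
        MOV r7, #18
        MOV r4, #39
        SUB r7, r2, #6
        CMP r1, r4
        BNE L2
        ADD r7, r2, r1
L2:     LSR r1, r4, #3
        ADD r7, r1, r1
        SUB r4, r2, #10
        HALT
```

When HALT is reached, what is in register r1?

4

MOV r2, #18 → r2=18
MOV r1, #12 → r1=12
MOV r7, #18 → r7=18
MOV r4, #39 → r4=39
SUB r7, r2, #6 → r7=18-6=12
CMP r1, r4  (cmp 12,39)
BNE L2: taken
LSR r1, r4, #3 → r1=39>>3=4
ADD r7, r1, r1 → r7=4+4=8
SUB r4, r2, #10 → r4=18-10=8
halt.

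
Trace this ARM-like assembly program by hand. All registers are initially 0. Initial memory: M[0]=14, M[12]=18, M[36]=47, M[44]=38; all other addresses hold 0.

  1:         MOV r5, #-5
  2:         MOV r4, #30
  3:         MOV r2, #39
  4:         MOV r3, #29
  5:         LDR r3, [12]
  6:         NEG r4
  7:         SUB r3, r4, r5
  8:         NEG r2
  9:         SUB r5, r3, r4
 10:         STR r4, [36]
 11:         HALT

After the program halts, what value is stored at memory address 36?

after MOV r5, #-5: r5=-5
after MOV r4, #30: r4=30
after MOV r2, #39: r2=39
after MOV r3, #29: r3=29
after LDR r3, [12]: r3=M[12]=18
after NEG r4: r4=-(30)=-30
after SUB r3, r4, r5: r3=(-30)-(-5)=-25
after NEG r2: r2=-(39)=-39
after SUB r5, r3, r4: r5=(-25)-(-30)=5
STR r4, [36] → M[36]=-30
halt.

-30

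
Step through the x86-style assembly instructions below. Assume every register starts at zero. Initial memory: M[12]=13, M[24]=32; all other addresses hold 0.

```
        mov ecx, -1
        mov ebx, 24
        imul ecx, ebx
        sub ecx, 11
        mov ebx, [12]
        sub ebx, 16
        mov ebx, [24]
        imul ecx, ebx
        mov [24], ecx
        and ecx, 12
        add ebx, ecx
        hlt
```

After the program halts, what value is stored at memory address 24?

mov ecx, -1 → ecx=-1
mov ebx, 24 → ebx=24
imul ecx, ebx → ecx=(-1)*24=-24
sub ecx, 11 → ecx=(-24)-11=-35
mov ebx, [12] → ebx=M[12]=13
sub ebx, 16 → ebx=13-16=-3
mov ebx, [24] → ebx=M[24]=32
imul ecx, ebx → ecx=(-35)*32=-1120
mov [24], ecx → M[24]=-1120
and ecx, 12 → ecx=(-1120)&12=0
add ebx, ecx → ebx=32+0=32
halt.

-1120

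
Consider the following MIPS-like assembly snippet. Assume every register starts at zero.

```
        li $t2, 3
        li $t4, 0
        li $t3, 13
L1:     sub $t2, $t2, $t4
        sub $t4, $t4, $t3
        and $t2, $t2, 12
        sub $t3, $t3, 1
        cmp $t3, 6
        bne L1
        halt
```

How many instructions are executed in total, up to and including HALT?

46

$t2=3
$t4=0
$t3=13
$t2=3-0=3
$t4=0-13=-13
$t2=3&12=0
$t3=13-1=12
cmp $t3, 6  (cmp 12,6)
bne L1: taken
$t2=0-(-13)=13
$t4=(-13)-12=-25
$t2=13&12=12
$t3=12-1=11
cmp $t3, 6  (cmp 11,6)
bne L1: taken
$t2=12-(-25)=37
$t4=(-25)-11=-36
$t2=37&12=4
$t3=11-1=10
cmp $t3, 6  (cmp 10,6)
bne L1: taken
$t2=4-(-36)=40
$t4=(-36)-10=-46
$t2=40&12=8
$t3=10-1=9
cmp $t3, 6  (cmp 9,6)
bne L1: taken
$t2=8-(-46)=54
$t4=(-46)-9=-55
$t2=54&12=4
$t3=9-1=8
cmp $t3, 6  (cmp 8,6)
bne L1: taken
$t2=4-(-55)=59
$t4=(-55)-8=-63
$t2=59&12=8
$t3=8-1=7
cmp $t3, 6  (cmp 7,6)
bne L1: taken
$t2=8-(-63)=71
$t4=(-63)-7=-70
$t2=71&12=4
$t3=7-1=6
cmp $t3, 6  (cmp 6,6)
bne L1: not taken
halt.
Total executed instructions: 46.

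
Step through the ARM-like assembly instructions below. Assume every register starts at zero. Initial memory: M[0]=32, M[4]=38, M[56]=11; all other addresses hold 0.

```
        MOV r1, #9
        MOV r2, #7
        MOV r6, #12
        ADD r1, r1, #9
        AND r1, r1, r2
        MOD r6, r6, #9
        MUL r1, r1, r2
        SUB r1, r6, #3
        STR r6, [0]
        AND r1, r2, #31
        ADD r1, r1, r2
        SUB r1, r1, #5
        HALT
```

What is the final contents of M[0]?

MOV r1, #9 → r1=9
MOV r2, #7 → r2=7
MOV r6, #12 → r6=12
ADD r1, r1, #9 → r1=9+9=18
AND r1, r1, r2 → r1=18&7=2
MOD r6, r6, #9 → r6=12%9=3
MUL r1, r1, r2 → r1=2*7=14
SUB r1, r6, #3 → r1=3-3=0
STR r6, [0] → M[0]=3
AND r1, r2, #31 → r1=7&31=7
ADD r1, r1, r2 → r1=7+7=14
SUB r1, r1, #5 → r1=14-5=9
halt.

3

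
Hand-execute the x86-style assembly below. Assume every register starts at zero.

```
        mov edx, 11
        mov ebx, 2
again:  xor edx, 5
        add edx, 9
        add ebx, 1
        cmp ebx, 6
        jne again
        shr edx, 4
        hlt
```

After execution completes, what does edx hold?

2

mov edx, 11 → edx=11
mov ebx, 2 → ebx=2
xor edx, 5 → edx=11^5=14
add edx, 9 → edx=14+9=23
add ebx, 1 → ebx=2+1=3
cmp ebx, 6  (cmp 3,6)
jne again: taken
xor edx, 5 → edx=23^5=18
add edx, 9 → edx=18+9=27
add ebx, 1 → ebx=3+1=4
cmp ebx, 6  (cmp 4,6)
jne again: taken
xor edx, 5 → edx=27^5=30
add edx, 9 → edx=30+9=39
add ebx, 1 → ebx=4+1=5
cmp ebx, 6  (cmp 5,6)
jne again: taken
xor edx, 5 → edx=39^5=34
add edx, 9 → edx=34+9=43
add ebx, 1 → ebx=5+1=6
cmp ebx, 6  (cmp 6,6)
jne again: not taken
shr edx, 4 → edx=43>>4=2
halt.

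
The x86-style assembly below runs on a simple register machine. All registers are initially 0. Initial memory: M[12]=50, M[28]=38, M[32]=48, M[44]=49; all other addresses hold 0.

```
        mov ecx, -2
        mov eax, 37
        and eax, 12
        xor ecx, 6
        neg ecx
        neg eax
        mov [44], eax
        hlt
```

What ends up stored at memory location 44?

mov ecx, -2 → ecx=-2
mov eax, 37 → eax=37
and eax, 12 → eax=37&12=4
xor ecx, 6 → ecx=(-2)^6=-8
neg ecx → ecx=-(-8)=8
neg eax → eax=-(4)=-4
mov [44], eax → M[44]=-4
halt.

-4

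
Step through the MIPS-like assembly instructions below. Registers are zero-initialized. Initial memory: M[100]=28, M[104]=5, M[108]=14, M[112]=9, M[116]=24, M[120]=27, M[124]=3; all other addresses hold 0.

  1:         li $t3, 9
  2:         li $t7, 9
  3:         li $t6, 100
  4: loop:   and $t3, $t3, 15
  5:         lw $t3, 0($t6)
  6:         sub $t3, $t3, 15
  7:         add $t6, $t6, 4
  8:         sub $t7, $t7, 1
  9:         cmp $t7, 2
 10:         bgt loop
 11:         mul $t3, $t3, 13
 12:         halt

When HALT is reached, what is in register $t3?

-156

li $t3, 9 → $t3=9
li $t7, 9 → $t7=9
li $t6, 100 → $t6=100
and $t3, $t3, 15 → $t3=9&15=9
lw $t3, 0($t6) → $t3=M[100]=28
sub $t3, $t3, 15 → $t3=28-15=13
add $t6, $t6, 4 → $t6=100+4=104
sub $t7, $t7, 1 → $t7=9-1=8
cmp $t7, 2  (cmp 8,2)
bgt loop: taken
and $t3, $t3, 15 → $t3=13&15=13
lw $t3, 0($t6) → $t3=M[104]=5
sub $t3, $t3, 15 → $t3=5-15=-10
add $t6, $t6, 4 → $t6=104+4=108
sub $t7, $t7, 1 → $t7=8-1=7
cmp $t7, 2  (cmp 7,2)
bgt loop: taken
and $t3, $t3, 15 → $t3=(-10)&15=6
lw $t3, 0($t6) → $t3=M[108]=14
sub $t3, $t3, 15 → $t3=14-15=-1
add $t6, $t6, 4 → $t6=108+4=112
sub $t7, $t7, 1 → $t7=7-1=6
cmp $t7, 2  (cmp 6,2)
bgt loop: taken
and $t3, $t3, 15 → $t3=(-1)&15=15
lw $t3, 0($t6) → $t3=M[112]=9
sub $t3, $t3, 15 → $t3=9-15=-6
add $t6, $t6, 4 → $t6=112+4=116
sub $t7, $t7, 1 → $t7=6-1=5
cmp $t7, 2  (cmp 5,2)
bgt loop: taken
and $t3, $t3, 15 → $t3=(-6)&15=10
lw $t3, 0($t6) → $t3=M[116]=24
sub $t3, $t3, 15 → $t3=24-15=9
add $t6, $t6, 4 → $t6=116+4=120
sub $t7, $t7, 1 → $t7=5-1=4
cmp $t7, 2  (cmp 4,2)
bgt loop: taken
and $t3, $t3, 15 → $t3=9&15=9
lw $t3, 0($t6) → $t3=M[120]=27
sub $t3, $t3, 15 → $t3=27-15=12
add $t6, $t6, 4 → $t6=120+4=124
sub $t7, $t7, 1 → $t7=4-1=3
cmp $t7, 2  (cmp 3,2)
bgt loop: taken
and $t3, $t3, 15 → $t3=12&15=12
lw $t3, 0($t6) → $t3=M[124]=3
sub $t3, $t3, 15 → $t3=3-15=-12
add $t6, $t6, 4 → $t6=124+4=128
sub $t7, $t7, 1 → $t7=3-1=2
cmp $t7, 2  (cmp 2,2)
bgt loop: not taken
mul $t3, $t3, 13 → $t3=(-12)*13=-156
halt.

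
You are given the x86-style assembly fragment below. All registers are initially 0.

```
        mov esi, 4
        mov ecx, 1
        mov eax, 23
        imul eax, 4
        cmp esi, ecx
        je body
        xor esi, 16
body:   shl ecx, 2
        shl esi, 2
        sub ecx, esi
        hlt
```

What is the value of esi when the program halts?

mov esi, 4 → esi=4
mov ecx, 1 → ecx=1
mov eax, 23 → eax=23
imul eax, 4 → eax=23*4=92
cmp esi, ecx  (cmp 4,1)
je body: not taken
xor esi, 16 → esi=4^16=20
shl ecx, 2 → ecx=1<<2=4
shl esi, 2 → esi=20<<2=80
sub ecx, esi → ecx=4-80=-76
halt.

80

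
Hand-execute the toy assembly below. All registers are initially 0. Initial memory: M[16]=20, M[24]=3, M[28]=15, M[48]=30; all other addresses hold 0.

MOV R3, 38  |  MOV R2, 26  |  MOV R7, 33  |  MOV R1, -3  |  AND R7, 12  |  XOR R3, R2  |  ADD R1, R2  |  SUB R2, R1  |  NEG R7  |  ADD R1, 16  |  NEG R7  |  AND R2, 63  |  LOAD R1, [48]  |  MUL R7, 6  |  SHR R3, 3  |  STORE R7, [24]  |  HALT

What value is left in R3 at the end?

7

MOV R3, 38 → R3=38
MOV R2, 26 → R2=26
MOV R7, 33 → R7=33
MOV R1, -3 → R1=-3
AND R7, 12 → R7=33&12=0
XOR R3, R2 → R3=38^26=60
ADD R1, R2 → R1=(-3)+26=23
SUB R2, R1 → R2=26-23=3
NEG R7 → R7=-(0)=0
ADD R1, 16 → R1=23+16=39
NEG R7 → R7=-(0)=0
AND R2, 63 → R2=3&63=3
LOAD R1, [48] → R1=M[48]=30
MUL R7, 6 → R7=0*6=0
SHR R3, 3 → R3=60>>3=7
STORE R7, [24] → M[24]=0
halt.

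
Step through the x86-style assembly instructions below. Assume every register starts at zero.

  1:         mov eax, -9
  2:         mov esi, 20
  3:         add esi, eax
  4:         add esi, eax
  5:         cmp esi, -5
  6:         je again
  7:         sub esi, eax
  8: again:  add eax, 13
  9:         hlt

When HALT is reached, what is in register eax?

eax=-9
esi=20
esi=20+(-9)=11
esi=11+(-9)=2
cmp esi, -5  (cmp 2,-5)
je again: not taken
esi=2-(-9)=11
eax=(-9)+13=4
halt.

4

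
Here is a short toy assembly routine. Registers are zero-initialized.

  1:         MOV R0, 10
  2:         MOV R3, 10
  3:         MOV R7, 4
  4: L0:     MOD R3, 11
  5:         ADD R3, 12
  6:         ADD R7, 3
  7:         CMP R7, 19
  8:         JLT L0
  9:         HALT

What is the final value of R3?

15

R0=10
R3=10
R7=4
R3=10%11=10
R3=10+12=22
R7=4+3=7
CMP R7, 19  (cmp 7,19)
JLT L0: taken
R3=22%11=0
R3=0+12=12
R7=7+3=10
CMP R7, 19  (cmp 10,19)
JLT L0: taken
R3=12%11=1
R3=1+12=13
R7=10+3=13
CMP R7, 19  (cmp 13,19)
JLT L0: taken
R3=13%11=2
R3=2+12=14
R7=13+3=16
CMP R7, 19  (cmp 16,19)
JLT L0: taken
R3=14%11=3
R3=3+12=15
R7=16+3=19
CMP R7, 19  (cmp 19,19)
JLT L0: not taken
halt.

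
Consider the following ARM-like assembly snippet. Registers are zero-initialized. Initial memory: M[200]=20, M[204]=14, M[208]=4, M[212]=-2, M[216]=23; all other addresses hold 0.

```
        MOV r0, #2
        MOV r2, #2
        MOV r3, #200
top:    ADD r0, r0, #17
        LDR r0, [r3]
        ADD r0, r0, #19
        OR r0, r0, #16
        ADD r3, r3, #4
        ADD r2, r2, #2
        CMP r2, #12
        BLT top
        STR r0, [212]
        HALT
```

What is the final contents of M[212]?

after MOV r0, #2: r0=2
after MOV r2, #2: r2=2
after MOV r3, #200: r3=200
after ADD r0, r0, #17: r0=2+17=19
after LDR r0, [r3]: r0=M[200]=20
after ADD r0, r0, #19: r0=20+19=39
after OR r0, r0, #16: r0=39|16=55
after ADD r3, r3, #4: r3=200+4=204
after ADD r2, r2, #2: r2=2+2=4
CMP r2, #12  (cmp 4,12)
BLT top: taken
after ADD r0, r0, #17: r0=55+17=72
after LDR r0, [r3]: r0=M[204]=14
after ADD r0, r0, #19: r0=14+19=33
after OR r0, r0, #16: r0=33|16=49
after ADD r3, r3, #4: r3=204+4=208
after ADD r2, r2, #2: r2=4+2=6
CMP r2, #12  (cmp 6,12)
BLT top: taken
after ADD r0, r0, #17: r0=49+17=66
after LDR r0, [r3]: r0=M[208]=4
after ADD r0, r0, #19: r0=4+19=23
after OR r0, r0, #16: r0=23|16=23
after ADD r3, r3, #4: r3=208+4=212
after ADD r2, r2, #2: r2=6+2=8
CMP r2, #12  (cmp 8,12)
BLT top: taken
after ADD r0, r0, #17: r0=23+17=40
after LDR r0, [r3]: r0=M[212]=-2
after ADD r0, r0, #19: r0=(-2)+19=17
after OR r0, r0, #16: r0=17|16=17
after ADD r3, r3, #4: r3=212+4=216
after ADD r2, r2, #2: r2=8+2=10
CMP r2, #12  (cmp 10,12)
BLT top: taken
after ADD r0, r0, #17: r0=17+17=34
after LDR r0, [r3]: r0=M[216]=23
after ADD r0, r0, #19: r0=23+19=42
after OR r0, r0, #16: r0=42|16=58
after ADD r3, r3, #4: r3=216+4=220
after ADD r2, r2, #2: r2=10+2=12
CMP r2, #12  (cmp 12,12)
BLT top: not taken
STR r0, [212] → M[212]=58
halt.

58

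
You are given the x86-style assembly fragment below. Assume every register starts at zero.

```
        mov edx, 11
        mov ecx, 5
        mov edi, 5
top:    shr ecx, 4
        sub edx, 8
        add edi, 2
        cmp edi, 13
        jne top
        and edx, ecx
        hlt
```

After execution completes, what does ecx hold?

0

after mov edx, 11: edx=11
after mov ecx, 5: ecx=5
after mov edi, 5: edi=5
after shr ecx, 4: ecx=5>>4=0
after sub edx, 8: edx=11-8=3
after add edi, 2: edi=5+2=7
cmp edi, 13  (cmp 7,13)
jne top: taken
after shr ecx, 4: ecx=0>>4=0
after sub edx, 8: edx=3-8=-5
after add edi, 2: edi=7+2=9
cmp edi, 13  (cmp 9,13)
jne top: taken
after shr ecx, 4: ecx=0>>4=0
after sub edx, 8: edx=(-5)-8=-13
after add edi, 2: edi=9+2=11
cmp edi, 13  (cmp 11,13)
jne top: taken
after shr ecx, 4: ecx=0>>4=0
after sub edx, 8: edx=(-13)-8=-21
after add edi, 2: edi=11+2=13
cmp edi, 13  (cmp 13,13)
jne top: not taken
after and edx, ecx: edx=(-21)&0=0
halt.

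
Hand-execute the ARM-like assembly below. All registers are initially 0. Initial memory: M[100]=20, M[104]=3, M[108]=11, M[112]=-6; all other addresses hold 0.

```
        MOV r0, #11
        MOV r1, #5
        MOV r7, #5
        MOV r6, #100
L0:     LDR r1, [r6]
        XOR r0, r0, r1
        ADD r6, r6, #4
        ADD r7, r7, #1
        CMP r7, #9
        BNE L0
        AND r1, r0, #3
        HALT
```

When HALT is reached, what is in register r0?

after MOV r0, #11: r0=11
after MOV r1, #5: r1=5
after MOV r7, #5: r7=5
after MOV r6, #100: r6=100
after LDR r1, [r6]: r1=M[100]=20
after XOR r0, r0, r1: r0=11^20=31
after ADD r6, r6, #4: r6=100+4=104
after ADD r7, r7, #1: r7=5+1=6
CMP r7, #9  (cmp 6,9)
BNE L0: taken
after LDR r1, [r6]: r1=M[104]=3
after XOR r0, r0, r1: r0=31^3=28
after ADD r6, r6, #4: r6=104+4=108
after ADD r7, r7, #1: r7=6+1=7
CMP r7, #9  (cmp 7,9)
BNE L0: taken
after LDR r1, [r6]: r1=M[108]=11
after XOR r0, r0, r1: r0=28^11=23
after ADD r6, r6, #4: r6=108+4=112
after ADD r7, r7, #1: r7=7+1=8
CMP r7, #9  (cmp 8,9)
BNE L0: taken
after LDR r1, [r6]: r1=M[112]=-6
after XOR r0, r0, r1: r0=23^(-6)=-19
after ADD r6, r6, #4: r6=112+4=116
after ADD r7, r7, #1: r7=8+1=9
CMP r7, #9  (cmp 9,9)
BNE L0: not taken
after AND r1, r0, #3: r1=(-19)&3=1
halt.

-19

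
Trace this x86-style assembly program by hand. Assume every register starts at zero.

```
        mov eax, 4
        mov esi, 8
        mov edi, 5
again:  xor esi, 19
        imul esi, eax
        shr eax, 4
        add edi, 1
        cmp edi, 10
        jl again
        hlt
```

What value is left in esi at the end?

0

eax=4
esi=8
edi=5
esi=8^19=27
esi=27*4=108
eax=4>>4=0
edi=5+1=6
cmp edi, 10  (cmp 6,10)
jl again: taken
esi=108^19=127
esi=127*0=0
eax=0>>4=0
edi=6+1=7
cmp edi, 10  (cmp 7,10)
jl again: taken
esi=0^19=19
esi=19*0=0
eax=0>>4=0
edi=7+1=8
cmp edi, 10  (cmp 8,10)
jl again: taken
esi=0^19=19
esi=19*0=0
eax=0>>4=0
edi=8+1=9
cmp edi, 10  (cmp 9,10)
jl again: taken
esi=0^19=19
esi=19*0=0
eax=0>>4=0
edi=9+1=10
cmp edi, 10  (cmp 10,10)
jl again: not taken
halt.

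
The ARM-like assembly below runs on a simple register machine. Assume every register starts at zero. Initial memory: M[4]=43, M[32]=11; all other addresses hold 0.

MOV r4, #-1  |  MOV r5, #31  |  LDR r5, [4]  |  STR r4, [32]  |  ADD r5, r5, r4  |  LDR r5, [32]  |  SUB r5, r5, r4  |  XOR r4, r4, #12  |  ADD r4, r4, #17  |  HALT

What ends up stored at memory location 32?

-1

r4=-1
r5=31
r5=M[4]=43
STR r4, [32] → M[32]=-1
r5=43+(-1)=42
r5=M[32]=-1
r5=(-1)-(-1)=0
r4=(-1)^12=-13
r4=(-13)+17=4
halt.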